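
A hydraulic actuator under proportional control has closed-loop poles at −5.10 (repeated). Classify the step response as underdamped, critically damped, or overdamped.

critically damped

Since there is a repeated negative-real pole, the response is critically damped.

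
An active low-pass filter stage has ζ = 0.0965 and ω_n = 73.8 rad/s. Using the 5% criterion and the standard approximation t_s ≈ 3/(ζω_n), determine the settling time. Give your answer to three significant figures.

t_s ≈ 0.421 s

t_s ≈ 3/(ζω_n) = 3/(0.0965 × 73.8) = 0.421 s.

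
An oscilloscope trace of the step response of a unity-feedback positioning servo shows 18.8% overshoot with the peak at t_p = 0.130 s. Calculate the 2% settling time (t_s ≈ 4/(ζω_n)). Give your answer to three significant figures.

ζ from %OS: ζ = |ln 0.188|/√(π²+ln²0.188) = 0.470.
From t_p = π/ω_d, ω_d = π/0.130 = 24.2 rad/s, so ω_n = ω_d/√(1−ζ²) = 27.4 rad/s.
t_s ≈ 4/(ζω_n) = 4/(0.470·27.4) = 0.311 s.

t_s ≈ 0.311 s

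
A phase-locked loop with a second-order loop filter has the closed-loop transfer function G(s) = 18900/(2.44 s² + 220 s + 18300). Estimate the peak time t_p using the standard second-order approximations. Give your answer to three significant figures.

t_p ≈ 0.0425 s

Dividing through by 2.44: denominator becomes s² + 90.16 s + 7500.
So ω_n = √7500 = 86.6 rad/s and ζ = 90.16/(2·86.6) = 0.521.
The damped frequency ω_d = ω_n√(1−ζ²) = 73.9 rad/s. t_p = π/ω_d = 0.0425 s.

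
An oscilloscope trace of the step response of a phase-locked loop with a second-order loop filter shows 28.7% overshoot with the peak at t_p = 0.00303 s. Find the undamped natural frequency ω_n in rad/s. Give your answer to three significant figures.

ω_n ≈ 1120 rad/s

ζ from %OS: ζ = |ln 0.287|/√(π²+ln²0.287) = 0.369.
From t_p = π/ω_d, ω_d = π/0.00303 = 1040 rad/s, so ω_n = ω_d/√(1−ζ²) = 1120 rad/s.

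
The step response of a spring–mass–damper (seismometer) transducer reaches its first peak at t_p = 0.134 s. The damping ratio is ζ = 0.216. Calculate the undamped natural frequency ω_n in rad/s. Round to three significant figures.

Peak time t_p = π/ω_d, so ω_d = π/t_p = π/0.134 = 23.4 rad/s.
ω_n = ω_d/√(1−ζ²) = 23.4/√0.953 = 24.0 rad/s.

ω_n ≈ 24.0 rad/s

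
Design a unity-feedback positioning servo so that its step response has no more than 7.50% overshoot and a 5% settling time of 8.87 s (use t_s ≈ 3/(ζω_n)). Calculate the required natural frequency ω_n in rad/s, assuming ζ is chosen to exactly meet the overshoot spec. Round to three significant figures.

From %OS = 100·exp(−πζ/√(1−ζ²)), invert to get ζ = −ln(OS)/√(π² + ln²(OS)) with OS = 0.0750.
−ln 0.0750 = 2.590, so ζ = 2.590/√(π² + 6.709) = 0.636.
From t_s ≈ 3/(ζω_n): ω_n = 3/(ζ·t_s) = 3/(0.636·8.87) = 0.532 rad/s.

ω_n ≈ 0.532 rad/s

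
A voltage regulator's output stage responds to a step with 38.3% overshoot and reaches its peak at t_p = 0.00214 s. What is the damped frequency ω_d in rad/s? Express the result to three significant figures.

ω_d ≈ 1470 rad/s

t_p = π/ω_d, so ω_d = π/0.00214 = 1470 rad/s.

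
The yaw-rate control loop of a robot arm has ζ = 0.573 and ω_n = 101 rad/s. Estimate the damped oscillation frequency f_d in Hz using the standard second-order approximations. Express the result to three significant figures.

f_d ≈ 13.2 Hz

ω_d = ω_n√(1−ζ²) = 101·√0.672 = 82.8 rad/s.
f_d = ω_d/(2π) = 13.2 Hz.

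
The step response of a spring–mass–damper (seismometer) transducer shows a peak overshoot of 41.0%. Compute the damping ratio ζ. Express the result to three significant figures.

ζ ≈ 0.273

ζ = −ln(OS)/√(π² + (ln OS)²). With OS = 0.410, ln OS = −0.8916 and ζ = 0.8916/3.266 = 0.273.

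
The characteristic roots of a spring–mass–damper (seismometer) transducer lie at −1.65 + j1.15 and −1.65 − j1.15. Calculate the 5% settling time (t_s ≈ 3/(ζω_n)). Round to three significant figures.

For poles at −σ ± jω_d, ζω_n = σ = 1.65, so t_s ≈ 3/σ = 1.82 s.

t_s ≈ 1.82 s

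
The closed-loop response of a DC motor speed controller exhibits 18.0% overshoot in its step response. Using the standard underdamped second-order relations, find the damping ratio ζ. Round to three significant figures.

Inverting the overshoot relation: ζ = |ln 0.180|/√(π² + ln²0.180) = 0.479.

ζ ≈ 0.479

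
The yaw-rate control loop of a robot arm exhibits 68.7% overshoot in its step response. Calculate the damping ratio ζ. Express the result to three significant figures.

ζ ≈ 0.119

Inverting the overshoot relation: ζ = |ln 0.687|/√(π² + ln²0.687) = 0.119.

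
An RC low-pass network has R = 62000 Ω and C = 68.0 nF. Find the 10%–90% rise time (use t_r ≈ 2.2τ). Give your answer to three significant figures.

τ = RC = 62000 × 68.0 nF = 0.00422 s.
t_r ≈ 2.2τ = 0.00928 s.

t_r ≈ 0.00928 s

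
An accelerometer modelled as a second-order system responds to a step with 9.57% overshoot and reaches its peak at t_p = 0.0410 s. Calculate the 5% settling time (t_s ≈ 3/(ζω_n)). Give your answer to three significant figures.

t_s ≈ 0.0524 s

The overshoot fixes ζ = −ln(OS)/√(π²+ln²(OS)) = 0.598.
t_p = π/ω_d ⇒ ω_d = 76.6 rad/s; then ω_n = ω_d/√(1−ζ²) = 95.6 rad/s.
t_s ≈ 3/(ζω_n) = 3/(0.598·95.6) = 0.0524 s.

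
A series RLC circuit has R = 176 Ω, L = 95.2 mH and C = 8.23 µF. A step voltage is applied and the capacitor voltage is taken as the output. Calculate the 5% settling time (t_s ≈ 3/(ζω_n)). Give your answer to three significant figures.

For a series RLC circuit (capacitor voltage as output), ω_n = 1/√(LC) = 1/√(95.2 mH · 8.23 µF) = 1130 rad/s.
ζ = (R/2)·√(C/L) = (176/2)·√(8.23 µF/95.2 mH) = 0.818.
t_s ≈ 3/(ζω_n) = 0.00325 s.

t_s ≈ 0.00325 s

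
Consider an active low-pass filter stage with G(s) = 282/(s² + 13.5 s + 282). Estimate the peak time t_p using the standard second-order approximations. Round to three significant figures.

Matching coefficients with s² + 2ζω_n s + ω_n² gives ω_n² = 282 ⇒ ω_n = 16.8 rad/s, and ζ = 13.5/(2ω_n) = 0.402.
ω_d = ω_n√(1−ζ²) = 15.4 rad/s. Then t_p = π/ω_d = 0.204 s.

t_p ≈ 0.204 s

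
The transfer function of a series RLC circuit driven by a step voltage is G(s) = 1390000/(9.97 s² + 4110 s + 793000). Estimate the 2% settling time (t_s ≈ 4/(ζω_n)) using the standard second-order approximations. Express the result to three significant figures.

Dividing through by 9.97: denominator becomes s² + 412.2 s + 79540.
So ω_n = √79540 = 282 rad/s and ζ = 412.2/(2·282) = 0.731.
t_s ≈ 4/(ζω_n) = 0.0194 s.

t_s ≈ 0.0194 s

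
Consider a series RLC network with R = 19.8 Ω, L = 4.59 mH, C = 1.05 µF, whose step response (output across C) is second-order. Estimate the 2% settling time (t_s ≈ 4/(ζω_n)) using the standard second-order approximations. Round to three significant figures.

For a series RLC circuit (capacitor voltage as output), ω_n = 1/√(LC) = 1/√(4.59 mH · 1.05 µF) = 14400 rad/s.
ζ = (R/2)·√(C/L) = (19.8/2)·√(1.05 µF/4.59 mH) = 0.150.
t_s ≈ 4/(ζω_n) = 0.00185 s.

t_s ≈ 0.00185 s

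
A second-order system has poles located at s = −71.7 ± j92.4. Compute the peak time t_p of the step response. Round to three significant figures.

t_p = π/ω_d with ω_d = 92.4 (the imaginary part), so t_p = 0.0340 s.

t_p ≈ 0.0340 s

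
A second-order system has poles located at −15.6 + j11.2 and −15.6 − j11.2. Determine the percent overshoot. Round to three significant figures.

%OS ≈ 1.26%

With σ = 15.6, ω_d = 11.2: ω_n = √(σ²+ω_d²) = 19.2 rad/s, ζ = σ/ω_n = 0.812.
%OS = 100·exp(−πζ/√(1−ζ²)) = 1.26%.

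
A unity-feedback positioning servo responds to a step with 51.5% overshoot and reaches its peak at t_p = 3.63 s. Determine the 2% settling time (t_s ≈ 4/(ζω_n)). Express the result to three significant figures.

ζ from %OS: ζ = |ln 0.515|/√(π²+ln²0.515) = 0.207.
t_p = π/ω_d ⇒ ω_d = 0.865 rad/s; then ω_n = ω_d/√(1−ζ²) = 0.885 rad/s.
t_s ≈ 4/(ζω_n) = 4/(0.207·0.885) = 21.9 s.

t_s ≈ 21.9 s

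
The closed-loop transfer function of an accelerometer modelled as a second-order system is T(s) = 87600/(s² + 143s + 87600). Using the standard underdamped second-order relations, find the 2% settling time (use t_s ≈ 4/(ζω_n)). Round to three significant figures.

t_s ≈ 0.0559 s

ω_n = √87600 = 296 rad/s; ζ = 143/(2·296) = 0.242.
t_s ≈ 4/(ζω_n) = 4/(0.242·296) = 0.0559 s.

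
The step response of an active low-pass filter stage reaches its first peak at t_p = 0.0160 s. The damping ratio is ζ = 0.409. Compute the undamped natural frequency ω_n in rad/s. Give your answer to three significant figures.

ω_n ≈ 215 rad/s

Peak time t_p = π/ω_d, so ω_d = π/t_p = π/0.0160 = 196 rad/s.
ω_n = ω_d/√(1−ζ²) = 196/√0.833 = 215 rad/s.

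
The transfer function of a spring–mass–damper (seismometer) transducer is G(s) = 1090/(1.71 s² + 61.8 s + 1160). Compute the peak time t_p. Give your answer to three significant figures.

t_p ≈ 0.167 s

Dividing through by 1.71: denominator becomes s² + 36.14 s + 678.4.
So ω_n = √678.4 = 26.0 rad/s and ζ = 36.14/(2·26.0) = 0.694.
ω_d = 26.0·√(1 − 0.694²) = 18.8 rad/s. t_p = π/ω_d = 0.167 s.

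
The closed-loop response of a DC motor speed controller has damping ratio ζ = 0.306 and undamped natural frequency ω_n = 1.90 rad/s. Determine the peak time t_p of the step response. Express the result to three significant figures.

The damped frequency is ω_d = ω_n√(1−ζ²) = 1.90·√(1−0.0936) = 1.81 rad/s.
Peak time t_p = π/ω_d = π/1.81 = 1.74 s.

t_p ≈ 1.74 s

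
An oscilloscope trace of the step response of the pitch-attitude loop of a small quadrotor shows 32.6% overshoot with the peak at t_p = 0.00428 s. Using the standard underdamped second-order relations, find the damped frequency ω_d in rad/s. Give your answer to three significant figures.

t_p = π/ω_d, so ω_d = π/0.00428 = 734 rad/s.

ω_d ≈ 734 rad/s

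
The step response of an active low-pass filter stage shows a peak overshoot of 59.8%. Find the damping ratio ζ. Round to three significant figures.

Inverting the overshoot relation: ζ = |ln 0.598|/√(π² + ln²0.598) = 0.162.

ζ ≈ 0.162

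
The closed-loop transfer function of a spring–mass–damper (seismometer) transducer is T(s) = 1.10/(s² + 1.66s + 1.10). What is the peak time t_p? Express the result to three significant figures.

Matching coefficients with s² + 2ζω_n s + ω_n² gives ω_n² = 1.10 ⇒ ω_n = 1.05 rad/s, and ζ = 1.66/(2ω_n) = 0.791.
ω_d = 1.05·√(1 − 0.791²) = 0.641 rad/s. Then t_p = π/ω_d = 4.90 s.

t_p ≈ 4.90 s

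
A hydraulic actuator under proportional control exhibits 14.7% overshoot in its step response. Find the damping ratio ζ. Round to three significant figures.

From %OS = 100·exp(−πζ/√(1−ζ²)), invert to get ζ = −ln(OS)/√(π² + ln²(OS)) with OS = 0.147.
−ln 0.147 = 1.917, so ζ = 1.917/√(π² + 3.676) = 0.521.

ζ ≈ 0.521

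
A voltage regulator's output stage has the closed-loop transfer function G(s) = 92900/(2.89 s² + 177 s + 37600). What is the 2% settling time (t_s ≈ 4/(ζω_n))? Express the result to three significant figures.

Dividing through by 2.89: denominator becomes s² + 61.25 s + 13010.
So ω_n = √13010 = 114 rad/s and ζ = 61.25/(2·114) = 0.268.
t_s ≈ 4/(ζω_n) = 0.131 s.

t_s ≈ 0.131 s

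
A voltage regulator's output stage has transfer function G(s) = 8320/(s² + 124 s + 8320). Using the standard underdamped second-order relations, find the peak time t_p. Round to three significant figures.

Comparing the denominator to s² + 2ζω_n s + ω_n²: ω_n = √8320 = 91.2 rad/s, and 2ζω_n = 124 so ζ = 124/(2·91.2) = 0.680.
The damped frequency ω_d = ω_n√(1−ζ²) = 66.9 rad/s. Then t_p = π/ω_d = 0.0470 s.

t_p ≈ 0.0470 s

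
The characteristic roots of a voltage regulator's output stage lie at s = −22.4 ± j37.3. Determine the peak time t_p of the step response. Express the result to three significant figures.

t_p ≈ 0.0842 s

t_p = π/ω_d with ω_d = 37.3 (the imaginary part), so t_p = 0.0842 s.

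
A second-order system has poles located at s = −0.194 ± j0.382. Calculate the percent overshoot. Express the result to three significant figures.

%OS ≈ 20.3%

|pole| = ω_n = √(0.194² + 0.382²) = 0.428 rad/s; ζ = cos θ = σ/ω_n = 0.453.
%OS = 100 e^{−πζ/√(1−ζ²)} with ζ = 0.453 gives 20.3%.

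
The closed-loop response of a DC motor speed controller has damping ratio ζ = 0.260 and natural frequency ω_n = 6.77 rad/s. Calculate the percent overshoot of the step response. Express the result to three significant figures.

%OS ≈ 42.9%

For an underdamped second-order system, %OS = 100·exp(−πζ/√(1−ζ²)).
πζ/√(1−ζ²) = π·0.260/√(1−0.0676) = 0.8459, so %OS = 100·e^(−0.8459) = 42.9%.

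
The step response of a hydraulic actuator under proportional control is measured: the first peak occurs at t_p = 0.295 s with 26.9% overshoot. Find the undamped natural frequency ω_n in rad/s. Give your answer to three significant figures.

ζ from %OS: ζ = |ln 0.269|/√(π²+ln²0.269) = 0.386.
From t_p = π/ω_d, ω_d = π/0.295 = 10.6 rad/s, so ω_n = ω_d/√(1−ζ²) = 11.5 rad/s.

ω_n ≈ 11.5 rad/s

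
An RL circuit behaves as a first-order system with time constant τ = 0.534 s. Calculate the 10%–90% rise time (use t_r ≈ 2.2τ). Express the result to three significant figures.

t_r ≈ 1.17 s

t_r ≈ 2.2τ = 1.17 s.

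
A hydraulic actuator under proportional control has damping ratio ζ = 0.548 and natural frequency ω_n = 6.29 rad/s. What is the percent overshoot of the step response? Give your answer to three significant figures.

For an underdamped second-order system, %OS = 100·exp(−πζ/√(1−ζ²)).
πζ/√(1−ζ²) = π·0.548/√(1−0.300) = 2.058, so %OS = 100·e^(−2.058) = 12.8%.

%OS ≈ 12.8%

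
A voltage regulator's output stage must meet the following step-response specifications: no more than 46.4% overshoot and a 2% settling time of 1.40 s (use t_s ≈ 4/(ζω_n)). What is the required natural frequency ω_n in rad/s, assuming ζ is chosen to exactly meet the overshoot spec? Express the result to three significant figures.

Inverting the overshoot relation: ζ = |ln 0.464|/√(π² + ln²0.464) = 0.237.
Then ω_n = 4/(ζ t_s) = 4/(0.237 × 1.40) = 12.0 rad/s.

ω_n ≈ 12.0 rad/s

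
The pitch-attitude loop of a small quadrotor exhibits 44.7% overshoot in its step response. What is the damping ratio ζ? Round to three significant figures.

ζ ≈ 0.248

From %OS = 100·exp(−πζ/√(1−ζ²)), invert to get ζ = −ln(OS)/√(π² + ln²(OS)) with OS = 0.447.
−ln 0.447 = 0.8052, so ζ = 0.8052/√(π² + 0.6483) = 0.248.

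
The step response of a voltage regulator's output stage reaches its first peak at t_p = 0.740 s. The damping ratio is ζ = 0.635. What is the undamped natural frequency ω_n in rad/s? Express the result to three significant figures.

Peak time t_p = π/ω_d, so ω_d = π/t_p = π/0.740 = 4.25 rad/s.
ω_n = ω_d/√(1−ζ²) = 4.25/√0.597 = 5.50 rad/s.

ω_n ≈ 5.50 rad/s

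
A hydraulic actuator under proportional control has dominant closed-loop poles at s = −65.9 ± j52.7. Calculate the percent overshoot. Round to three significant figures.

The poles are at −σ ± jω_d with σ = 65.9 and ω_d = 52.7, so ω_n = √(σ²+ω_d²) = 84.4 rad/s and ζ = σ/ω_n = 0.781.
%OS = 100 e^{−πζ/√(1−ζ²)} with ζ = 0.781 gives 1.97%.

%OS ≈ 1.97%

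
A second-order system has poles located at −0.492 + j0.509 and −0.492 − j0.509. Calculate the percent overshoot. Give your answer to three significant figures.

%OS ≈ 4.80%

With σ = 0.492, ω_d = 0.509: ω_n = √(σ²+ω_d²) = 0.708 rad/s, ζ = σ/ω_n = 0.695.
%OS = 100·exp(−πζ/√(1−ζ²)) = 4.80%.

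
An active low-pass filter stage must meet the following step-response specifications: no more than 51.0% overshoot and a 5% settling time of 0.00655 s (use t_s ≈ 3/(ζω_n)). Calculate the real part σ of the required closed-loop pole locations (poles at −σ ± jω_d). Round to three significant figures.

The settling-time spec alone fixes σ = ζω_n = 3/t_s = 3/0.00655 = 458.
(Overshoot then fixes ζ = 0.210 and hence ω_d = σ·√(1−ζ²)/ζ = 2140 rad/s.)

σ ≈ 458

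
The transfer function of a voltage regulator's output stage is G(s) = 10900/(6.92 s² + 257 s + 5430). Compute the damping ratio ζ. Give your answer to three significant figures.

Dividing through by 6.92: denominator becomes s² + 37.14 s + 784.7.
So ω_n = √784.7 = 28.0 rad/s and ζ = 37.14/(2·28.0) = 0.663.

ζ ≈ 0.663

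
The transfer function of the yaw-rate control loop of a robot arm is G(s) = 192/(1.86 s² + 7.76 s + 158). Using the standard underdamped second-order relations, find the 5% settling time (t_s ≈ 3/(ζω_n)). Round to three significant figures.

t_s ≈ 1.44 s

Dividing through by 1.86: denominator becomes s² + 4.172 s + 84.95.
So ω_n = √84.95 = 9.22 rad/s and ζ = 4.172/(2·9.22) = 0.226.
t_s ≈ 3/(ζω_n) = 1.44 s.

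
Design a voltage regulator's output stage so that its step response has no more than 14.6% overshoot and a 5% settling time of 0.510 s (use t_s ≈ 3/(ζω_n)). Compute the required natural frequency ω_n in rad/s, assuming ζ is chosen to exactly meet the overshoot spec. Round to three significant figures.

ω_n ≈ 11.3 rad/s

Inverting the overshoot relation: ζ = |ln 0.146|/√(π² + ln²0.146) = 0.522.
Then ω_n = 3/(ζ t_s) = 3/(0.522 × 0.510) = 11.3 rad/s.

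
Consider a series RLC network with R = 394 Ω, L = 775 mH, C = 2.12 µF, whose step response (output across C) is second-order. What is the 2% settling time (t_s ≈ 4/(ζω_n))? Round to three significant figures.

t_s ≈ 0.0157 s

For a series RLC circuit (capacitor voltage as output), ω_n = 1/√(LC) = 1/√(775 mH · 2.12 µF) = 780 rad/s.
ζ = (R/2)·√(C/L) = (394/2)·√(2.12 µF/775 mH) = 0.326.
t_s ≈ 4/(ζω_n) = 0.0157 s.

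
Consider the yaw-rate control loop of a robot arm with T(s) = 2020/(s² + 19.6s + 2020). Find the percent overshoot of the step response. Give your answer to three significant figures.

ω_n = √2020 = 44.9 rad/s; ζ = 19.6/(2·44.9) = 0.218.
%OS = 100 e^{−πζ/√(1−ζ²)} with ζ = 0.218 gives 49.6%.

%OS ≈ 49.6%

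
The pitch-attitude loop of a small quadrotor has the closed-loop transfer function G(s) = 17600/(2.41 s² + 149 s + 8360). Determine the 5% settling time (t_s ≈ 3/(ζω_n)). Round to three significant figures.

t_s ≈ 0.0970 s

Dividing through by 2.41: denominator becomes s² + 61.83 s + 3469.
So ω_n = √3469 = 58.9 rad/s and ζ = 61.83/(2·58.9) = 0.525.
t_s ≈ 3/(ζω_n) = 0.0970 s.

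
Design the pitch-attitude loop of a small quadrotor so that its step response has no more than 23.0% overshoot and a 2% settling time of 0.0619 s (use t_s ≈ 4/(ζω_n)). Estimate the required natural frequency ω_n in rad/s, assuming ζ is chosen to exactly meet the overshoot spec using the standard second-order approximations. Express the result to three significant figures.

From %OS = 100·exp(−πζ/√(1−ζ²)), invert to get ζ = −ln(OS)/√(π² + ln²(OS)) with OS = 0.230.
−ln 0.230 = 1.470, so ζ = 1.470/√(π² + 2.160) = 0.424.
From t_s ≈ 4/(ζω_n): ω_n = 4/(ζ·t_s) = 4/(0.424·0.0619) = 153 rad/s.

ω_n ≈ 153 rad/s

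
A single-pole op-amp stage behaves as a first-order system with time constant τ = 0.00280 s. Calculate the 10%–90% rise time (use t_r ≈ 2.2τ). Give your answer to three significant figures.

t_r ≈ 0.00616 s

t_r ≈ 2.2τ = 0.00616 s.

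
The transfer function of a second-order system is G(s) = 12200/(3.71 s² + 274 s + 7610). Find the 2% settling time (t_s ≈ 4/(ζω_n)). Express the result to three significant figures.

t_s ≈ 0.108 s

Dividing through by 3.71: denominator becomes s² + 73.85 s + 2051.
So ω_n = √2051 = 45.3 rad/s and ζ = 73.85/(2·45.3) = 0.815.
t_s ≈ 4/(ζω_n) = 0.108 s.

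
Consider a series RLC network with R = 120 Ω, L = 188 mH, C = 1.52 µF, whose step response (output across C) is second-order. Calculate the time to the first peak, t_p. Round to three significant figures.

t_p ≈ 0.00170 s

For a series RLC circuit (capacitor voltage as output), ω_n = 1/√(LC) = 1/√(188 mH · 1.52 µF) = 1870 rad/s.
ζ = (R/2)·√(C/L) = (120/2)·√(1.52 µF/188 mH) = 0.171.
The damped frequency ω_d = ω_n√(1−ζ²) = 1840 rad/s. t_p = π/ω_d = 0.00170 s.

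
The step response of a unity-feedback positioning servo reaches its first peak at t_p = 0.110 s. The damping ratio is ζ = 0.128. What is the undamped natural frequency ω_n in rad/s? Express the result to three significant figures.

Peak time t_p = π/ω_d, so ω_d = π/t_p = π/0.110 = 28.6 rad/s.
ω_n = ω_d/√(1−ζ²) = 28.6/√0.984 = 28.8 rad/s.

ω_n ≈ 28.8 rad/s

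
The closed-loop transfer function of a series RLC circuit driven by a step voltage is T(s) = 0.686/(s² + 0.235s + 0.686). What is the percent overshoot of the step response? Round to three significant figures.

%OS ≈ 63.7%

Matching coefficients with s² + 2ζω_n s + ω_n² gives ω_n² = 0.686 ⇒ ω_n = 0.828 rad/s, and ζ = 0.235/(2ω_n) = 0.142.
%OS = 100 e^{−πζ/√(1−ζ²)} with ζ = 0.142 gives 63.7%.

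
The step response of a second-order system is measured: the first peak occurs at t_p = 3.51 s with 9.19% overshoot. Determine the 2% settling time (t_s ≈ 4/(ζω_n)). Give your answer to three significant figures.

The overshoot fixes ζ = −ln(OS)/√(π²+ln²(OS)) = 0.605.
t_p = π/ω_d ⇒ ω_d = 0.895 rad/s; then ω_n = ω_d/√(1−ζ²) = 1.12 rad/s.
t_s ≈ 4/(ζω_n) = 4/(0.605·1.12) = 5.88 s.

t_s ≈ 5.88 s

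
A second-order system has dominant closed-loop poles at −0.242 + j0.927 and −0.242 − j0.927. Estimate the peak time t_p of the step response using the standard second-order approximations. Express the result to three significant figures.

t_p = π/ω_d with ω_d = 0.927 (the imaginary part), so t_p = 3.39 s.

t_p ≈ 3.39 s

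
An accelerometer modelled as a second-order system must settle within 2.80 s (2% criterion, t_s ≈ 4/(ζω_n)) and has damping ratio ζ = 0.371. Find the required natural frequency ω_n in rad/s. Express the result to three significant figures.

ω_n ≈ 3.85 rad/s

Rearranging t_s ≈ 4/(ζω_n) gives ω_n = 4/(ζ·t_s) = 4/(0.371 × 2.80) = 3.85 rad/s.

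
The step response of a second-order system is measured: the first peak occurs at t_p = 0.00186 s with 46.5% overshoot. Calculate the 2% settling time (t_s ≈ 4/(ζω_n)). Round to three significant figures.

The overshoot fixes ζ = −ln(OS)/√(π²+ln²(OS)) = 0.237.
From t_p = π/ω_d, ω_d = π/0.00186 = 1690 rad/s, so ω_n = ω_d/√(1−ζ²) = 1740 rad/s.
t_s ≈ 4/(ζω_n) = 4/(0.237·1740) = 0.00972 s.

t_s ≈ 0.00972 s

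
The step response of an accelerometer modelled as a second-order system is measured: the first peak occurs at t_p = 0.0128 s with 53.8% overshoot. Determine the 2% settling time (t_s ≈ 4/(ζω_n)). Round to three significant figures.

The overshoot fixes ζ = −ln(OS)/√(π²+ln²(OS)) = 0.194.
t_p = π/ω_d ⇒ ω_d = 245 rad/s; then ω_n = ω_d/√(1−ζ²) = 250 rad/s.
t_s ≈ 4/(ζω_n) = 4/(0.194·250) = 0.0826 s.

t_s ≈ 0.0826 s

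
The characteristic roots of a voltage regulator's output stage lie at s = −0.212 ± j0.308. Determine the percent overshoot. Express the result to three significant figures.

|pole| = ω_n = √(0.212² + 0.308²) = 0.374 rad/s; ζ = cos θ = σ/ω_n = 0.567.
Overshoot: exp(−π·0.567/√(1−0.567²)) = 0.115, i.e. 11.5%.

%OS ≈ 11.5%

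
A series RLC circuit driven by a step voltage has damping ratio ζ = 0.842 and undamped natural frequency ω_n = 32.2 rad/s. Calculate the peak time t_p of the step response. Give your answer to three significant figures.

The damped frequency is ω_d = ω_n√(1−ζ²) = 32.2·√(1−0.709) = 17.4 rad/s.
Peak time t_p = π/ω_d = π/17.4 = 0.181 s.

t_p ≈ 0.181 s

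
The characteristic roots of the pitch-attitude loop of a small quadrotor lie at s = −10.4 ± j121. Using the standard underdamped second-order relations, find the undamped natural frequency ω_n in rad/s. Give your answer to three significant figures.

|pole| = ω_n = √(10.4² + 121²) = 121 rad/s; ζ = cos θ = σ/ω_n = 0.0856.

ω_n ≈ 121 rad/s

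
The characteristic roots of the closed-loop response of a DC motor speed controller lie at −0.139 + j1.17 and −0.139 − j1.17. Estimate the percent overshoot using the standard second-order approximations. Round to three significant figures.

%OS ≈ 68.9%

The poles are at −σ ± jω_d with σ = 0.139 and ω_d = 1.17, so ω_n = √(σ²+ω_d²) = 1.18 rad/s and ζ = σ/ω_n = 0.118.
Overshoot: exp(−π·0.118/√(1−0.118²)) = 0.689, i.e. 68.9%.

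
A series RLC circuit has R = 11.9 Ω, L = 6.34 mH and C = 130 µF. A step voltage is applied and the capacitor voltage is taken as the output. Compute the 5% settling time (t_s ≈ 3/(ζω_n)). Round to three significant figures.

t_s ≈ 0.00320 s

For a series RLC circuit (capacitor voltage as output), ω_n = 1/√(LC) = 1/√(6.34 mH · 130 µF) = 1100 rad/s.
ζ = (R/2)·√(C/L) = (11.9/2)·√(130 µF/6.34 mH) = 0.852.
t_s ≈ 3/(ζω_n) = 0.00320 s.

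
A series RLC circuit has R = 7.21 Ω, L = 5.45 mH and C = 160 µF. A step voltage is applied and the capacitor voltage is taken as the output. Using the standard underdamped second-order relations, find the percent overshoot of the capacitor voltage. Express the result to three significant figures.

For a series RLC circuit (capacitor voltage as output), ω_n = 1/√(LC) = 1/√(5.45 mH · 160 µF) = 1070 rad/s.
ζ = (R/2)·√(C/L) = (7.21/2)·√(160 µF/5.45 mH) = 0.618.
%OS = 100 e^{−πζ/√(1−ζ²)} with ζ = 0.618 gives 8.48%.

%OS ≈ 8.48%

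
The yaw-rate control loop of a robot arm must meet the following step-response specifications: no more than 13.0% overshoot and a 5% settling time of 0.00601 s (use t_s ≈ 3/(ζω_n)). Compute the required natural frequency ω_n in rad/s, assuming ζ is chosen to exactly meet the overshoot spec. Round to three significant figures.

From %OS = 100·exp(−πζ/√(1−ζ²)), invert to get ζ = −ln(OS)/√(π² + ln²(OS)) with OS = 0.130.
−ln 0.130 = 2.040, so ζ = 2.040/√(π² + 4.163) = 0.545.
Then ω_n = 3/(ζ t_s) = 3/(0.545 × 0.00601) = 916 rad/s.

ω_n ≈ 916 rad/s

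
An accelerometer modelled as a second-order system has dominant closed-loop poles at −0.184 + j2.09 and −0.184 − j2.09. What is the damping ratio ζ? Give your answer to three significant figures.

The poles are at −σ ± jω_d with σ = 0.184 and ω_d = 2.09, so ω_n = √(σ²+ω_d²) = 2.10 rad/s and ζ = σ/ω_n = 0.0877.

ζ ≈ 0.0877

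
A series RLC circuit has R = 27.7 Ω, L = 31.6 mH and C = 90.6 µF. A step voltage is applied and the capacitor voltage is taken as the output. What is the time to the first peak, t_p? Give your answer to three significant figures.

For a series RLC circuit (capacitor voltage as output), ω_n = 1/√(LC) = 1/√(31.6 mH · 90.6 µF) = 591 rad/s.
ζ = (R/2)·√(C/L) = (27.7/2)·√(90.6 µF/31.6 mH) = 0.742.
The damped frequency ω_d = ω_n√(1−ζ²) = 396 rad/s. t_p = π/ω_d = 0.00792 s.

t_p ≈ 0.00792 s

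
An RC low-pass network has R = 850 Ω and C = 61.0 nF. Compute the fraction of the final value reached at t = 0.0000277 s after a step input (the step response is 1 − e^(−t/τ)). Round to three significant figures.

y/y_∞ ≈ 0.414

τ = RC = 850 × 61.0 nF = 0.0000518 s.
y(t)/y_∞ = 1 − e^(−t/τ) = 1 − e^(−0.0000277/0.0000518) = 1 − e^(−0.534) = 0.414.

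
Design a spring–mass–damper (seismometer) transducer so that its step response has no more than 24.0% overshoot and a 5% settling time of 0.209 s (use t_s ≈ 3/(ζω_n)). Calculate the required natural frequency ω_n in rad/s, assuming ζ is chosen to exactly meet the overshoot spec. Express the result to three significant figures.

ω_n ≈ 34.7 rad/s

ζ = −ln(OS)/√(π² + (ln OS)²). With OS = 0.240, ln OS = −1.427 and ζ = 1.427/3.451 = 0.414.
From t_s ≈ 3/(ζω_n): ω_n = 3/(ζ·t_s) = 3/(0.414·0.209) = 34.7 rad/s.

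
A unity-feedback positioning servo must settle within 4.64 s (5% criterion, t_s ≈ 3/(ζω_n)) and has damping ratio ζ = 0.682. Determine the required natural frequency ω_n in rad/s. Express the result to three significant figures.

Rearranging t_s ≈ 3/(ζω_n) gives ω_n = 3/(ζ·t_s) = 3/(0.682 × 4.64) = 0.948 rad/s.

ω_n ≈ 0.948 rad/s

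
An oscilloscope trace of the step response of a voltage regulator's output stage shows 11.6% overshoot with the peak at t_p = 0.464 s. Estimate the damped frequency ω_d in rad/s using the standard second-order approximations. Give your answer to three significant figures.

ω_d ≈ 6.77 rad/s

t_p = π/ω_d, so ω_d = π/0.464 = 6.77 rad/s.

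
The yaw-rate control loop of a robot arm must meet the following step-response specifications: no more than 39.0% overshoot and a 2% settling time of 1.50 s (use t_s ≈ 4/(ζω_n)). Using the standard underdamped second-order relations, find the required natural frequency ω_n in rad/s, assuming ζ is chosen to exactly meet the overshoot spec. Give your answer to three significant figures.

ω_n ≈ 9.29 rad/s

ζ = −ln(OS)/√(π² + (ln OS)²). With OS = 0.390, ln OS = −0.9416 and ζ = 0.9416/3.280 = 0.287.
Then ω_n = 4/(ζ t_s) = 4/(0.287 × 1.50) = 9.29 rad/s.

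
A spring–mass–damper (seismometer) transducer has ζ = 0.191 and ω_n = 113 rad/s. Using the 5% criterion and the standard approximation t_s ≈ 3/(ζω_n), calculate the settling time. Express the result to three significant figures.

t_s ≈ 3/(ζω_n) = 3/(0.191 × 113) = 0.139 s.

t_s ≈ 0.139 s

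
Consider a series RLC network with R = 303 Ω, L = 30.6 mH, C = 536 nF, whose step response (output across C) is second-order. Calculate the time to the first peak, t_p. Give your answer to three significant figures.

For a series RLC circuit (capacitor voltage as output), ω_n = 1/√(LC) = 1/√(30.6 mH · 536 nF) = 7810 rad/s.
ζ = (R/2)·√(C/L) = (303/2)·√(536 nF/30.6 mH) = 0.634.
ω_d = 7810·√(1 − 0.634²) = 6040 rad/s. t_p = π/ω_d = 0.000520 s.

t_p ≈ 0.000520 s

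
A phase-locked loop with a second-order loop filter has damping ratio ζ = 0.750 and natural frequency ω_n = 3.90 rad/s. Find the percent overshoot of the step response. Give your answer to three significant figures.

For an underdamped second-order system, %OS = 100·exp(−πζ/√(1−ζ²)).
πζ/√(1−ζ²) = π·0.750/√(1−0.562) = 3.562, so %OS = 100·e^(−3.562) = 2.84%.

%OS ≈ 2.84%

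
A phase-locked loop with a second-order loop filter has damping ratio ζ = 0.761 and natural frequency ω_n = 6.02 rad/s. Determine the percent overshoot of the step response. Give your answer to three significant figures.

%OS ≈ 2.51%

For an underdamped second-order system, %OS = 100·exp(−πζ/√(1−ζ²)).
πζ/√(1−ζ²) = π·0.761/√(1−0.579) = 3.685, so %OS = 100·e^(−3.685) = 2.51%.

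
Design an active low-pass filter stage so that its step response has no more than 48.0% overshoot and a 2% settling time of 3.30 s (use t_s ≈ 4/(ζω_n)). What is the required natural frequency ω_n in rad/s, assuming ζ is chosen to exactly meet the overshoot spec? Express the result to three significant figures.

ω_n ≈ 5.33 rad/s

ζ = −ln(OS)/√(π² + (ln OS)²). With OS = 0.480, ln OS = −0.7340 and ζ = 0.7340/3.226 = 0.228.
Then ω_n = 4/(ζ t_s) = 4/(0.228 × 3.30) = 5.33 rad/s.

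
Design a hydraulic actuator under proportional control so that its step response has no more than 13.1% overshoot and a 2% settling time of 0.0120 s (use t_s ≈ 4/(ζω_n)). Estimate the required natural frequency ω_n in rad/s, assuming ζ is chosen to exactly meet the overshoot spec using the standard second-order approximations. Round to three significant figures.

ω_n ≈ 614 rad/s

Inverting the overshoot relation: ζ = |ln 0.131|/√(π² + ln²0.131) = 0.543.
From t_s ≈ 4/(ζω_n): ω_n = 4/(ζ·t_s) = 4/(0.543·0.0120) = 614 rad/s.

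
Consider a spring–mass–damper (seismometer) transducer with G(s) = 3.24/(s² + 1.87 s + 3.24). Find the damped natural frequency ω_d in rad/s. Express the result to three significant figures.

Matching coefficients with s² + 2ζω_n s + ω_n² gives ω_n² = 3.24 ⇒ ω_n = 1.80 rad/s, and ζ = 1.87/(2ω_n) = 0.519.
The damped frequency ω_d = ω_n√(1−ζ²) = 1.54 rad/s.

ω_d ≈ 1.54 rad/s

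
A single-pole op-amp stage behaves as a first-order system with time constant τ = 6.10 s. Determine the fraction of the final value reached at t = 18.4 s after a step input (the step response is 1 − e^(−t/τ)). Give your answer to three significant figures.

y(t)/y_∞ = 1 − e^(−t/τ) = 1 − e^(−18.4/6.10) = 1 − e^(−3.02) = 0.951.

y/y_∞ ≈ 0.951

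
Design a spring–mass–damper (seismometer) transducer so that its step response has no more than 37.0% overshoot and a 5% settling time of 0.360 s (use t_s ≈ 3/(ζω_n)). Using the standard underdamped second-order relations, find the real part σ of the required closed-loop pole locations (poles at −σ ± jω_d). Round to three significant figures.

The settling-time spec alone fixes σ = ζω_n = 3/t_s = 3/0.360 = 8.33.
(Overshoot then fixes ζ = 0.302 and hence ω_d = σ·√(1−ζ²)/ζ = 26.3 rad/s.)

σ ≈ 8.33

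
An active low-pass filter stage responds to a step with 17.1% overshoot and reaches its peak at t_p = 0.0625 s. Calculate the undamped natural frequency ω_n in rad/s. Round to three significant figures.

ω_n ≈ 57.7 rad/s

ζ from %OS: ζ = |ln 0.171|/√(π²+ln²0.171) = 0.490.
t_p = π/ω_d ⇒ ω_d = 50.3 rad/s; then ω_n = ω_d/√(1−ζ²) = 57.7 rad/s.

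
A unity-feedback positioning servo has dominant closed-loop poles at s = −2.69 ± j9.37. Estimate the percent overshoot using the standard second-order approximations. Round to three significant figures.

%OS ≈ 40.6%

|pole| = ω_n = √(2.69² + 9.37²) = 9.75 rad/s; ζ = cos θ = σ/ω_n = 0.276.
%OS = 100 e^{−πζ/√(1−ζ²)} with ζ = 0.276 gives 40.6%.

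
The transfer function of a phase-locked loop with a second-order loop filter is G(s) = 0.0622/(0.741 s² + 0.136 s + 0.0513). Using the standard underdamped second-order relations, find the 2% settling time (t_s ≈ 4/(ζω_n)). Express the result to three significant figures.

Dividing through by 0.741: denominator becomes s² + 0.1835 s + 0.06923.
So ω_n = √0.06923 = 0.263 rad/s and ζ = 0.1835/(2·0.263) = 0.349.
t_s ≈ 4/(ζω_n) = 43.6 s.

t_s ≈ 43.6 s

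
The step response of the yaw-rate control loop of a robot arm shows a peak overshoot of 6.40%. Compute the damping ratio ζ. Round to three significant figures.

Inverting the overshoot relation: ζ = |ln 0.0640|/√(π² + ln²0.0640) = 0.659.

ζ ≈ 0.659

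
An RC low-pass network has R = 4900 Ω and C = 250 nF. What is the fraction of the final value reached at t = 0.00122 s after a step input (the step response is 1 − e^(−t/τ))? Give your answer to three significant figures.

τ = RC = 4900 × 250 nF = 0.00122 s.
y(t)/y_∞ = 1 − e^(−t/τ) = 1 − e^(−0.00122/0.00122) = 1 − e^(−0.996) = 0.631.

y/y_∞ ≈ 0.631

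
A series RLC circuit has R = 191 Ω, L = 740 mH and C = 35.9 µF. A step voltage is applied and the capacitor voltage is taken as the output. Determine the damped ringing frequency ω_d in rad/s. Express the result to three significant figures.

For a series RLC circuit (capacitor voltage as output), ω_n = 1/√(LC) = 1/√(740 mH · 35.9 µF) = 194 rad/s.
ζ = (R/2)·√(C/L) = (191/2)·√(35.9 µF/740 mH) = 0.665.
ω_d = 194·√(1 − 0.665²) = 145 rad/s.

ω_d ≈ 145 rad/s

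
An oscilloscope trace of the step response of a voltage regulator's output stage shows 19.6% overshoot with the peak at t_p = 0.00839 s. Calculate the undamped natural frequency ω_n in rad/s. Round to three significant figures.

From the overshoot, ζ = −ln(OS)/√(π²+ln²(OS)) = 0.460.
t_p = π/ω_d ⇒ ω_d = 374 rad/s; then ω_n = ω_d/√(1−ζ²) = 422 rad/s.

ω_n ≈ 422 rad/s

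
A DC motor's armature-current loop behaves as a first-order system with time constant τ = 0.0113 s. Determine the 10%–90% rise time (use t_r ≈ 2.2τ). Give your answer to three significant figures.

t_r ≈ 2.2τ = 0.0249 s.

t_r ≈ 0.0249 s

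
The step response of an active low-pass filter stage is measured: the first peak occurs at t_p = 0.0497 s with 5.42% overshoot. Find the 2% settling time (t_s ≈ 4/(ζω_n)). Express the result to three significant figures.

From the overshoot, ζ = −ln(OS)/√(π²+ln²(OS)) = 0.680.
From t_p = π/ω_d, ω_d = π/0.0497 = 63.2 rad/s, so ω_n = ω_d/√(1−ζ²) = 86.2 rad/s.
t_s ≈ 4/(ζω_n) = 4/(0.680·86.2) = 0.0682 s.

t_s ≈ 0.0682 s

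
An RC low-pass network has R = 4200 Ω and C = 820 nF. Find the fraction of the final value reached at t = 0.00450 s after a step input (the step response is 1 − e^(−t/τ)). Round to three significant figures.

τ = RC = 4200 × 820 nF = 0.00344 s.
y(t)/y_∞ = 1 − e^(−t/τ) = 1 − e^(−0.00450/0.00344) = 1 − e^(−1.31) = 0.729.

y/y_∞ ≈ 0.729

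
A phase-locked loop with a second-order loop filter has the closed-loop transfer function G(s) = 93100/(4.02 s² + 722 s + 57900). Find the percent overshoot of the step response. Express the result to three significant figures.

%OS ≈ 2.89%

Dividing through by 4.02: denominator becomes s² + 179.6 s + 14400.
So ω_n = √14400 = 120 rad/s and ζ = 179.6/(2·120) = 0.748.
%OS = 100·exp(−πζ/√(1−ζ²)) = 2.89%.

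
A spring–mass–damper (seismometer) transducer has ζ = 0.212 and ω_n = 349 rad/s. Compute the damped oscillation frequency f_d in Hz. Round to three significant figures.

f_d ≈ 54.3 Hz

ω_d = ω_n√(1−ζ²) = 349·√0.955 = 341 rad/s.
f_d = ω_d/(2π) = 54.3 Hz.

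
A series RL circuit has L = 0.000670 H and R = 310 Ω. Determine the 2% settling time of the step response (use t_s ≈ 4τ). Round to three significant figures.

τ = L/R = 0.000670/310 = 0.00000216 s.
t_s ≈ 4τ = 0.00000865 s.

t_s ≈ 0.00000865 s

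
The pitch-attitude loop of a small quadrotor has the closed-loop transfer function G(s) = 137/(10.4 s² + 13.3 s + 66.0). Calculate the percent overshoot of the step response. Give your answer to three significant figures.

%OS ≈ 43.8%

Dividing through by 10.4: denominator becomes s² + 1.279 s + 6.346.
So ω_n = √6.346 = 2.52 rad/s and ζ = 1.279/(2·2.52) = 0.254.
%OS = 100 e^{−πζ/√(1−ζ²)} with ζ = 0.254 gives 43.8%.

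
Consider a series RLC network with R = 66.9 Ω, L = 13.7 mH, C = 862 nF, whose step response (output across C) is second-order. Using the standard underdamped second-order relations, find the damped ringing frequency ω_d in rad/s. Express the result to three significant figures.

ω_d ≈ 8870 rad/s

For a series RLC circuit (capacitor voltage as output), ω_n = 1/√(LC) = 1/√(13.7 mH · 862 nF) = 9200 rad/s.
ζ = (R/2)·√(C/L) = (66.9/2)·√(862 nF/13.7 mH) = 0.265.
ω_d = 9200·√(1 − 0.265²) = 8870 rad/s.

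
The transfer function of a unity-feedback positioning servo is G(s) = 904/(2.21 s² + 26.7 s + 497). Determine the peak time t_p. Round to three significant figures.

Dividing through by 2.21: denominator becomes s² + 12.08 s + 224.9.
So ω_n = √224.9 = 15.0 rad/s and ζ = 12.08/(2·15.0) = 0.403.
The damped frequency ω_d = ω_n√(1−ζ²) = 13.7 rad/s. t_p = π/ω_d = 0.229 s.

t_p ≈ 0.229 s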